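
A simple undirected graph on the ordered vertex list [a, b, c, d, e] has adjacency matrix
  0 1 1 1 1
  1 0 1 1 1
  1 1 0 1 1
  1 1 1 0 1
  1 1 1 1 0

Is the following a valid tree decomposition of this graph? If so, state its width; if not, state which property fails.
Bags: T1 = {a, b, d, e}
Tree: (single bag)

No — vertex c appears in no bag.

A tree decomposition must satisfy three properties: every vertex lies in some bag; for every edge, both endpoints lie together in some bag; and for every vertex, the bags containing it form a connected subtree. Here vertex c appears in no bag, so the decomposition is invalid.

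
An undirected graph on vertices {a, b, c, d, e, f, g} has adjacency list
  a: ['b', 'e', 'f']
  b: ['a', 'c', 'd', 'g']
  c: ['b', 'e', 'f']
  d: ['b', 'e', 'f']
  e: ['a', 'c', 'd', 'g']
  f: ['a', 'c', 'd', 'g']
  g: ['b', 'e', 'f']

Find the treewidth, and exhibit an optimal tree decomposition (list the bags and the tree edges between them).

The largest bag has 4 vertices, giving width 3; this decomposition certifies tw(G) ≤ 3. For the lower bound: the 4 vertex sets {f,g}, {d,e}, {b}, {c} are disjoint, each induces a connected subgraph, and every pair is joined by at least one edge of G. Contracting each set to a single vertex therefore yields K_{4} as a minor, and since treewidth is minor-monotone, tw(G) ≥ tw(K_{4}) = 3. The upper and lower bounds meet at 3, so that is the treewidth.

Treewidth 3.
One such decomposition:
Bags: B1 = {b, e, f, g}  B2 = {b, d, e, f}  B3 = {b, c, e, f}  B4 = {a, b, e, f}
Tree: B1–B2, B2–B3, B3–B4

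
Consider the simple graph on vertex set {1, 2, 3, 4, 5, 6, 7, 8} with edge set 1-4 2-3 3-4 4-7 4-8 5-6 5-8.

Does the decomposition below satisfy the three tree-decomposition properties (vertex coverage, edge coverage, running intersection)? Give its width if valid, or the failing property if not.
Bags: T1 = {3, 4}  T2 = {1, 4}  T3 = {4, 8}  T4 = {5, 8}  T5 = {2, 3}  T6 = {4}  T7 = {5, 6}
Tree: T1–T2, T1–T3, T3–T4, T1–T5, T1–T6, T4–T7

No — vertex 7 appears in no bag.

A tree decomposition must satisfy three properties: every vertex lies in some bag; for every edge, both endpoints lie together in some bag; and for every vertex, the bags containing it form a connected subtree. Here vertex 7 appears in no bag, so the decomposition is invalid.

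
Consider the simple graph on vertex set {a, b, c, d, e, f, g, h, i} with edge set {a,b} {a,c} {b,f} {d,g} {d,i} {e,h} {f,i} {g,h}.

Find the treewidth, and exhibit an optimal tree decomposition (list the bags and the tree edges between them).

The largest bag has 2 vertices, giving width 1; this decomposition certifies tw(G) ≤ 1. Any graph with an edge has treewidth ≥ 1, and G has the edge c–a. Hence tw(G) = 1 exactly.

Treewidth 1.
Bags: B1 = {a, c}  B2 = {a, b}  B3 = {b, f}  B4 = {f, i}  B5 = {d, i}  B6 = {d, g}  B7 = {g, h}  B8 = {e, h}
Tree: B1–B2, B2–B3, B3–B4, B4–B5, B5–B6, B6–B7, B7–B8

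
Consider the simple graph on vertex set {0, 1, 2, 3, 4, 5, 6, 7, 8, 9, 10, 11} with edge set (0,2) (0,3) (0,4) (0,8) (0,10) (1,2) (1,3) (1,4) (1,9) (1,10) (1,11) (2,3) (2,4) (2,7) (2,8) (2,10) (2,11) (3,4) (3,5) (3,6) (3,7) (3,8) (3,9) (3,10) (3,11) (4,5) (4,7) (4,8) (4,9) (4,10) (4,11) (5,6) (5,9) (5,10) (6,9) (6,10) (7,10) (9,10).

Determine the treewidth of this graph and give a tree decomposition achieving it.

Treewidth 4.
One optimal decomposition is:
Bags: B1 = {0, 2, 3, 4, 10}  B2 = {1, 2, 3, 4, 10}  B3 = {1, 3, 4, 9, 10}  B4 = {3, 4, 5, 9, 10}  B5 = {0, 2, 3, 4, 8}  B6 = {1, 2, 3, 4, 11}  B7 = {2, 3, 4, 7, 10}  B8 = {3, 5, 6, 9, 10}
Tree: B1–B2, B2–B3, B3–B4, B1–B5, B2–B6, B2–B7, B4–B8

Every bag has size at most 5, so the width is 5 − 1 = 4 and tw(G) ≤ 4. On the other hand G contains the 5-clique {1, 3, 4, 9, 10}. A clique must lie in a single bag of any decomposition, so no decomposition can have width below 4. Hence tw(G) = 4 exactly.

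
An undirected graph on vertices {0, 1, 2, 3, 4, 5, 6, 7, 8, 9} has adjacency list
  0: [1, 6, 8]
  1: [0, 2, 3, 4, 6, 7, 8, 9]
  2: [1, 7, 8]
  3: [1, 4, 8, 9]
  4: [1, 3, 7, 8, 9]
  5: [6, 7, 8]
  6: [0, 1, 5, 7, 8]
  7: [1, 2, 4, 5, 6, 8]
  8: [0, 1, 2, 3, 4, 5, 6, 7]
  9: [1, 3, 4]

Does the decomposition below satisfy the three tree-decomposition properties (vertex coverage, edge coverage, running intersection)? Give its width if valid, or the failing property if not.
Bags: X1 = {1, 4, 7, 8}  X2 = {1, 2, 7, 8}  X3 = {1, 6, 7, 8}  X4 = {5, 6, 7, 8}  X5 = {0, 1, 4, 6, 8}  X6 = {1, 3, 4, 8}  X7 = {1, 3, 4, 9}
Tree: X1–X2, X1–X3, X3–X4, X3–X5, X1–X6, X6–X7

No — bags containing vertex 4 are not connected in the tree.

A tree decomposition must satisfy three properties: every vertex lies in some bag; for every edge, both endpoints lie together in some bag; and for every vertex, the bags containing it form a connected subtree. Here bags containing vertex 4 are not connected in the tree, so the decomposition is invalid.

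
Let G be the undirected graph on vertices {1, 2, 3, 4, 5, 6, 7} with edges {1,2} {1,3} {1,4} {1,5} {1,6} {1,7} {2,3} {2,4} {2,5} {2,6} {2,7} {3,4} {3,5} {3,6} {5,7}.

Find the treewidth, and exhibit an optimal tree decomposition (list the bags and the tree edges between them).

Every bag has size at most 4, so the width is 4 − 1 = 3 and tw(G) ≤ 3. On the other hand G contains the 4-clique {1, 2, 3, 4}. A clique must lie in a single bag of any decomposition, so no decomposition can have width below 3. Hence tw(G) = 3 exactly.

Treewidth 3.
One optimal decomposition is:
Bags: B1 = {1, 2, 5, 7}  B2 = {1, 2, 3, 5}  B3 = {1, 2, 3, 6}  B4 = {1, 2, 3, 4}
Tree: B1–B2, B2–B3, B3–B4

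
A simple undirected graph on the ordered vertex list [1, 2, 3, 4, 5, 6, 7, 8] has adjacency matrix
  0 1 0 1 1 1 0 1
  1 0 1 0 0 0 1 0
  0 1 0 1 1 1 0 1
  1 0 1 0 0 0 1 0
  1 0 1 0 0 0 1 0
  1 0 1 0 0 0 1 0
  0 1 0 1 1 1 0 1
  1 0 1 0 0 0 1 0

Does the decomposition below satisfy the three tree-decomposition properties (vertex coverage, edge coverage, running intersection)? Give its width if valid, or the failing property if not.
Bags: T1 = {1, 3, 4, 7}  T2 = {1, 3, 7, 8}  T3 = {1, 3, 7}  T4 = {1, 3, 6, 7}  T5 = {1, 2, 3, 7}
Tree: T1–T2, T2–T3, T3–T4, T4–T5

No — vertex 5 appears in no bag.

A tree decomposition must satisfy three properties: every vertex lies in some bag; for every edge, both endpoints lie together in some bag; and for every vertex, the bags containing it form a connected subtree. Here vertex 5 appears in no bag, so the decomposition is invalid.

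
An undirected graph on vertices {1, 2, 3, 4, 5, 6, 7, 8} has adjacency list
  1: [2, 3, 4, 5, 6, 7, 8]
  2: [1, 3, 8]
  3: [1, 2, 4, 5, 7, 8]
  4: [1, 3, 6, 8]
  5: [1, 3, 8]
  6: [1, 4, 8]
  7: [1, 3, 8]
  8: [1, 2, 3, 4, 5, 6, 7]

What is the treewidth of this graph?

3

A width-3 tree decomposition is:
Bags: B1 = {1, 2, 3, 8}  B2 = {1, 3, 7, 8}  B3 = {1, 3, 4, 8}  B4 = {1, 3, 5, 8}  B5 = {1, 4, 6, 8}
Tree: B1–B2, B1–B3, B2–B4, B3–B5
Each bag holds 4 vertices, so the decomposition has width 3, which upper-bounds the treewidth. Conversely, {1, 2, 3, 8} is a clique of size 4, and the vertices of any clique must share a bag in every tree decomposition; so some bag has ≥ 4 vertices and tw(G) ≥ 3. Hence tw(G) = 3 exactly.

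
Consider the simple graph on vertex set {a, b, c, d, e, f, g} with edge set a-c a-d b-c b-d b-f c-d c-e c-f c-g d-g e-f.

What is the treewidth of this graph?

2

A width-2 tree decomposition is:
Bags: B1 = {b, c, d}  B2 = {b, c, f}  B3 = {c, e, f}  B4 = {a, c, d}  B5 = {c, d, g}
Tree: B1–B2, B2–B3, B1–B4, B4–B5
Each bag holds 3 vertices, so the decomposition has width 2, which upper-bounds the treewidth. On the other hand G contains the 3-clique {c, d, g}. A clique must lie in a single bag of any decomposition, so no decomposition can have width below 2. The upper and lower bounds meet at 2, so that is the treewidth.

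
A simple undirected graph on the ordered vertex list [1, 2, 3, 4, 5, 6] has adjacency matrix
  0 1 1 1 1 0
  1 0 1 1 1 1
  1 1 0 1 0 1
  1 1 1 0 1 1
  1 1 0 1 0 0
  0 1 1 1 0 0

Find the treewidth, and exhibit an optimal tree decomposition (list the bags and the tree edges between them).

Treewidth 3.
Bags: B1 = {2, 3, 4, 6}  B2 = {1, 2, 3, 4}  B3 = {1, 2, 4, 5}
Tree: B1–B2, B2–B3

Each bag holds 4 vertices, so the decomposition has width 3, which upper-bounds the treewidth. Conversely, {1, 2, 3, 4} is a clique of size 4, and the vertices of any clique must share a bag in every tree decomposition; so some bag has ≥ 4 vertices and tw(G) ≥ 3. The upper and lower bounds meet at 3, so that is the treewidth.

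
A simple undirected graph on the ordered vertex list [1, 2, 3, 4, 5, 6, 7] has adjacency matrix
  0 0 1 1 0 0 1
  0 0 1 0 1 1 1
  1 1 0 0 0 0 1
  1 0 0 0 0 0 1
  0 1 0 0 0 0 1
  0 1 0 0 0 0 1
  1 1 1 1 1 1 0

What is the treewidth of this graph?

2

A width-2 tree decomposition is:
Bags: B1 = {2, 3, 7}  B2 = {2, 6, 7}  B3 = {1, 3, 7}  B4 = {2, 5, 7}  B5 = {1, 4, 7}
Tree: B1–B2, B1–B3, B2–B4, B3–B5
Each bag holds 3 vertices, so the decomposition has width 2, which upper-bounds the treewidth. On the other hand G contains the 3-clique {1, 3, 7}. A clique must lie in a single bag of any decomposition, so no decomposition can have width below 2. Combining the bounds, tw(G) = 2.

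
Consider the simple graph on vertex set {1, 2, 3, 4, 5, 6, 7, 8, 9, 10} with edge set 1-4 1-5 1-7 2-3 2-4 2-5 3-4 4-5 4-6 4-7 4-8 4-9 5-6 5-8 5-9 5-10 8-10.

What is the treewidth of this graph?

2

A width-2 tree decomposition is:
Bags: B1 = {2, 4, 5}  B2 = {4, 5, 8}  B3 = {2, 3, 4}  B4 = {1, 4, 5}  B5 = {5, 8, 10}  B6 = {4, 5, 6}  B7 = {4, 5, 9}  B8 = {1, 4, 7}
Tree: B1–B2, B1–B3, B1–B4, B2–B5, B2–B6, B6–B7, B4–B8
The largest bag has 3 vertices, giving width 2; this decomposition certifies tw(G) ≤ 2. On the other hand G contains the 3-clique {5, 8, 10}. A clique must lie in a single bag of any decomposition, so no decomposition can have width below 2. Hence tw(G) = 2 exactly.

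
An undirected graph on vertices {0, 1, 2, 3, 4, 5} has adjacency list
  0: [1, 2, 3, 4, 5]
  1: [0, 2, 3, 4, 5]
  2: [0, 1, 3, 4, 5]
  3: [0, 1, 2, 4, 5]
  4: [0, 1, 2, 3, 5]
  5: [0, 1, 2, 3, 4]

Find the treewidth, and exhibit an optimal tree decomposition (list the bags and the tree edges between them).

Treewidth 5.
One such decomposition:
Bags: B1 = {0, 1, 2, 3, 4, 5}
Tree: (single bag)

With just one bag of size 6, the width is 6 − 1 = 5, so tw(G) ≤ 5. Conversely, {0, 1, 2, 3, 4, 5} is a clique of size 6, and the vertices of any clique must share a bag in every tree decomposition; so some bag has ≥ 6 vertices and tw(G) ≥ 5. Hence tw(G) = 5 exactly.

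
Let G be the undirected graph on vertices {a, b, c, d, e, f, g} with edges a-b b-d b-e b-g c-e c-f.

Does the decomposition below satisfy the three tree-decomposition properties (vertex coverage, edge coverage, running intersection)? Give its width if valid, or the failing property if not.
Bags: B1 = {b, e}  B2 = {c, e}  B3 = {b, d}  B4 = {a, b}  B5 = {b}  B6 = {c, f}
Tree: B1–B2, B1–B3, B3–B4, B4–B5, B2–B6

A tree decomposition must satisfy three properties: every vertex lies in some bag; for every edge, both endpoints lie together in some bag; and for every vertex, the bags containing it form a connected subtree. Here vertex g appears in no bag, so the decomposition is invalid.

No — vertex g appears in no bag.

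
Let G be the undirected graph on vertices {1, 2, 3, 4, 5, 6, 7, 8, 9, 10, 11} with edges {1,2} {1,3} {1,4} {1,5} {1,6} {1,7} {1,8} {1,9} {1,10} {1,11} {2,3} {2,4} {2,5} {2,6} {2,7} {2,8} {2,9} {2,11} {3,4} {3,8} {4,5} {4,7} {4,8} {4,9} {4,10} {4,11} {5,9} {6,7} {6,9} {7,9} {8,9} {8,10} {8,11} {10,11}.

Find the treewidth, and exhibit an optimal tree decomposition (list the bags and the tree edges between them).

Treewidth 4.
One such decomposition:
Bags: B1 = {1, 2, 4, 8, 9}  B2 = {1, 2, 4, 8, 11}  B3 = {1, 2, 3, 4, 8}  B4 = {1, 2, 4, 7, 9}  B5 = {1, 2, 6, 7, 9}  B6 = {1, 2, 4, 5, 9}  B7 = {1, 4, 8, 10, 11}
Tree: B1–B2, B2–B3, B1–B4, B4–B5, B1–B6, B2–B7

Every bag has size at most 5, so the width is 5 − 1 = 4 and tw(G) ≤ 4. For the lower bound, the 5 vertices {1, 2, 3, 4, 8} are pairwise adjacent, and any tree decomposition puts a clique entirely inside one bag — forcing width ≥ 4. Combining the bounds, tw(G) = 4.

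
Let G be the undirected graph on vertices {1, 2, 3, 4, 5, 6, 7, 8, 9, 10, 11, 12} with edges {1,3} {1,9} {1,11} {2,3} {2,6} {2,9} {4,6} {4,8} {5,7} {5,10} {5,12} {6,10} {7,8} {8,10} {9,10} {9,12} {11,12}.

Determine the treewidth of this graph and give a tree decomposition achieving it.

Each bag holds 4 vertices, so the decomposition has width 3, which upper-bounds the treewidth. For the lower bound: the 4 vertex sets {1,3,11}, {12}, {9}, {2,5,6,10} are disjoint, each induces a connected subgraph, and every pair is joined by at least one edge of G. Contracting each set to a single vertex therefore yields K_{4} as a minor, and since treewidth is minor-monotone, tw(G) ≥ tw(K_{4}) = 3. Combining the bounds, tw(G) = 3.

Treewidth 3.
One such decomposition:
Bags: B1 = {1, 3, 11, 12}  B2 = {1, 3, 9, 12}  B3 = {2, 3, 9, 12}  B4 = {2, 5, 9, 12}  B5 = {2, 5, 9, 10}  B6 = {2, 5, 6, 10}  B7 = {5, 6, 7, 10}  B8 = {6, 7, 8, 10}  B9 = {4, 6, 7, 8}
Tree: B1–B2, B2–B3, B3–B4, B4–B5, B5–B6, B6–B7, B7–B8, B8–B9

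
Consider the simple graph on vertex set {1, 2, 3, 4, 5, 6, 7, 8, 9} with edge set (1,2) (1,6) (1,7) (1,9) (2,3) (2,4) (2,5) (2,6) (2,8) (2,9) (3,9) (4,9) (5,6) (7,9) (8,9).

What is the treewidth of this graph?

2

A width-2 tree decomposition is:
Bags: B1 = {2, 3, 9}  B2 = {1, 2, 9}  B3 = {1, 7, 9}  B4 = {1, 2, 6}  B5 = {2, 8, 9}  B6 = {2, 5, 6}  B7 = {2, 4, 9}
Tree: B1–B2, B2–B3, B2–B4, B1–B5, B4–B6, B2–B7
The largest bag has 3 vertices, giving width 2; this decomposition certifies tw(G) ≤ 2. For the lower bound, the 3 vertices {2, 8, 9} are pairwise adjacent, and any tree decomposition puts a clique entirely inside one bag — forcing width ≥ 2. Therefore the treewidth is 2.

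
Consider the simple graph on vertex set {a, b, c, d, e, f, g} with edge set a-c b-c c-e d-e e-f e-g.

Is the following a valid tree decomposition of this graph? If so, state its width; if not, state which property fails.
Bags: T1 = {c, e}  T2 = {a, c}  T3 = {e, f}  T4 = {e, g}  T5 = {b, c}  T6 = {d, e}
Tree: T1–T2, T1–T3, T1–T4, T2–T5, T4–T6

Checking the three conditions: (i) the bags cover all of {a, b, c, d, e, f, g}; (ii) for each edge, some bag contains both endpoints; (iii) the bags containing any fixed vertex form a subtree. All hold, so the decomposition is valid with width 2 − 1 = 1.

Yes; width 1.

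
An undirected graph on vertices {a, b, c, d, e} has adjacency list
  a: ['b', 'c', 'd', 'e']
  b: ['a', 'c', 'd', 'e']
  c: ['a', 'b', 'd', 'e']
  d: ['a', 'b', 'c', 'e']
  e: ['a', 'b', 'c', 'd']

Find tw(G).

A width-4 tree decomposition is:
Bags: B1 = {a, b, c, d, e}
Tree: (single bag)
A single bag containing all 5 vertices is trivially a valid decomposition of width 4. For the lower bound, the 5 vertices {a, b, c, d, e} are pairwise adjacent, and any tree decomposition puts a clique entirely inside one bag — forcing width ≥ 4. The upper and lower bounds meet at 4, so that is the treewidth.

4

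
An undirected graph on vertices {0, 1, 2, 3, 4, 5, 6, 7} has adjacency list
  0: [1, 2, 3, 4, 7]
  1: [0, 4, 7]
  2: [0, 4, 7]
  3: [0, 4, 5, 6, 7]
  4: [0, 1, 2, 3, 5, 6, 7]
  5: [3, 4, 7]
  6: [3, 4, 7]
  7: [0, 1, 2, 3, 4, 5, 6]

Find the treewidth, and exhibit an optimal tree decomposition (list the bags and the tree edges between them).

Treewidth 3.
Bags: B1 = {0, 2, 4, 7}  B2 = {0, 3, 4, 7}  B3 = {0, 1, 4, 7}  B4 = {3, 4, 6, 7}  B5 = {3, 4, 5, 7}
Tree: B1–B2, B1–B3, B2–B4, B2–B5

Each bag holds 4 vertices, so the decomposition has width 3, which upper-bounds the treewidth. For the lower bound, the 4 vertices {0, 1, 4, 7} are pairwise adjacent, and any tree decomposition puts a clique entirely inside one bag — forcing width ≥ 3. Hence tw(G) = 3 exactly.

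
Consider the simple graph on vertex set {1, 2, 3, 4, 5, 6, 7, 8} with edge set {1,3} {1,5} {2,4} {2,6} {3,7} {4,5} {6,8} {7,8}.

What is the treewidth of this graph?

2

A width-2 tree decomposition is:
Bags: B1 = {6, 7, 8}  B2 = {3, 6, 7}  B3 = {1, 3, 6}  B4 = {1, 5, 6}  B5 = {4, 5, 6}  B6 = {2, 4, 6}
Tree: B1–B2, B2–B3, B3–B4, B4–B5, B5–B6
Each bag holds 3 vertices, so the decomposition has width 2, which upper-bounds the treewidth. For the lower bound, G contains the cycle 6–8–7–3–1–5–4–2–6, so G is not a forest; only forests have treewidth ≤ 1, hence tw(G) ≥ 2. Hence tw(G) = 2 exactly.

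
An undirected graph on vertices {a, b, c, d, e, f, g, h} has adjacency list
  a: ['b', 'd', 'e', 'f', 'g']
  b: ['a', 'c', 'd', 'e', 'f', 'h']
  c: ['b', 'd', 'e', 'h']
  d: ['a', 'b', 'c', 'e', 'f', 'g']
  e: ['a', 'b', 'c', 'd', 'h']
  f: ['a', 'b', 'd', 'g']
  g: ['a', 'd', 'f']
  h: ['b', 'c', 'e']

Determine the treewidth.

3

A width-3 tree decomposition is:
Bags: B1 = {a, b, d, f}  B2 = {a, b, d, e}  B3 = {a, d, f, g}  B4 = {b, c, d, e}  B5 = {b, c, e, h}
Tree: B1–B2, B1–B3, B2–B4, B4–B5
The largest bag has 4 vertices, giving width 3; this decomposition certifies tw(G) ≤ 3. For the lower bound, the 4 vertices {a, d, f, g} are pairwise adjacent, and any tree decomposition puts a clique entirely inside one bag — forcing width ≥ 3. The upper and lower bounds meet at 3, so that is the treewidth.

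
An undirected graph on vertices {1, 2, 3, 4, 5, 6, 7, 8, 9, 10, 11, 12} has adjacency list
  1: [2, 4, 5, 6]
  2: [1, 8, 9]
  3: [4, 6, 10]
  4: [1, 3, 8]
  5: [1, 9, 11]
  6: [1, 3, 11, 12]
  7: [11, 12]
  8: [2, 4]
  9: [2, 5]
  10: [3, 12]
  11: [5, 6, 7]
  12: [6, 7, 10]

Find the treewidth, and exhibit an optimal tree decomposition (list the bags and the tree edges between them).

Treewidth 3.
One such decomposition:
Bags: B1 = {3, 7, 10, 12}  B2 = {3, 6, 7, 12}  B3 = {3, 6, 7, 11}  B4 = {3, 4, 6, 11}  B5 = {1, 4, 6, 11}  B6 = {1, 4, 5, 11}  B7 = {1, 4, 5, 8}  B8 = {1, 2, 5, 8}  B9 = {2, 5, 8, 9}
Tree: B1–B2, B2–B3, B3–B4, B4–B5, B5–B6, B6–B7, B7–B8, B8–B9

The largest bag has 4 vertices, giving width 3; this decomposition certifies tw(G) ≤ 3. For the lower bound: the 4 vertex sets {7,10,12}, {3}, {6}, {1,4,5,11} are disjoint, each induces a connected subgraph, and every pair is joined by at least one edge of G. Contracting each set to a single vertex therefore yields K_{4} as a minor, and since treewidth is minor-monotone, tw(G) ≥ tw(K_{4}) = 3. Hence tw(G) = 3 exactly.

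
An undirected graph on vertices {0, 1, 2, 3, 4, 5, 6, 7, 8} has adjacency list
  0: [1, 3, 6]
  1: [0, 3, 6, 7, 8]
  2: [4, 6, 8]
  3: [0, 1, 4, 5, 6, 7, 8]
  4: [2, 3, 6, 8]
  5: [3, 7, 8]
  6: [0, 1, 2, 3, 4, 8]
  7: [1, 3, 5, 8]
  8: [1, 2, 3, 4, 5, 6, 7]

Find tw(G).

3

A width-3 tree decomposition is:
Bags: B1 = {1, 3, 7, 8}  B2 = {3, 5, 7, 8}  B3 = {1, 3, 6, 8}  B4 = {0, 1, 3, 6}  B5 = {3, 4, 6, 8}  B6 = {2, 4, 6, 8}
Tree: B1–B2, B1–B3, B3–B4, B3–B5, B5–B6
Each bag holds 4 vertices, so the decomposition has width 3, which upper-bounds the treewidth. Conversely, {2, 4, 6, 8} is a clique of size 4, and the vertices of any clique must share a bag in every tree decomposition; so some bag has ≥ 4 vertices and tw(G) ≥ 3. The upper and lower bounds meet at 3, so that is the treewidth.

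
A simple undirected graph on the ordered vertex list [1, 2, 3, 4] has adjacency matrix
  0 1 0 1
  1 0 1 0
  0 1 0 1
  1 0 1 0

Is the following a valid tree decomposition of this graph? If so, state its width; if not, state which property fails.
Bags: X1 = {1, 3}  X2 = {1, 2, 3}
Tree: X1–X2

A tree decomposition must satisfy three properties: every vertex lies in some bag; for every edge, both endpoints lie together in some bag; and for every vertex, the bags containing it form a connected subtree. Here vertex 4 appears in no bag, so the decomposition is invalid.

No — vertex 4 appears in no bag.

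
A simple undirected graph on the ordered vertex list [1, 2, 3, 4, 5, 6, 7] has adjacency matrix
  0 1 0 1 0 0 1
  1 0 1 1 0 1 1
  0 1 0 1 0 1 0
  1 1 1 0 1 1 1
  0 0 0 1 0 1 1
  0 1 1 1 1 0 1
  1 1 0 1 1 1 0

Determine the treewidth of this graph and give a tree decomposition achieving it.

Treewidth 3.
One such decomposition:
Bags: B1 = {2, 4, 6, 7}  B2 = {1, 2, 4, 7}  B3 = {2, 3, 4, 6}  B4 = {4, 5, 6, 7}
Tree: B1–B2, B1–B3, B1–B4

The largest bag has 4 vertices, giving width 3; this decomposition certifies tw(G) ≤ 3. Conversely, {1, 2, 4, 7} is a clique of size 4, and the vertices of any clique must share a bag in every tree decomposition; so some bag has ≥ 4 vertices and tw(G) ≥ 3. The upper and lower bounds meet at 3, so that is the treewidth.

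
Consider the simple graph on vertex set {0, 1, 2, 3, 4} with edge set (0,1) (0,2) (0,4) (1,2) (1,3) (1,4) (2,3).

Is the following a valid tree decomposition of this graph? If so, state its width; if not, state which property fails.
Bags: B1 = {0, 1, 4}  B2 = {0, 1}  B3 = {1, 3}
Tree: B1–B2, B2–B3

A tree decomposition must satisfy three properties: every vertex lies in some bag; for every edge, both endpoints lie together in some bag; and for every vertex, the bags containing it form a connected subtree. Here vertex 2 appears in no bag, so the decomposition is invalid.

No — vertex 2 appears in no bag.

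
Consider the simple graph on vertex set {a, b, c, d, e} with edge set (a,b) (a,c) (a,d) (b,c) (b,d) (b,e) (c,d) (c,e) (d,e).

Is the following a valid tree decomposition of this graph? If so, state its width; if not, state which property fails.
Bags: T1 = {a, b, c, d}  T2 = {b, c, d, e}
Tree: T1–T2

Yes; width 3.

Checking the three conditions: (i) the bags cover all of {a, b, c, d, e}; (ii) for each edge, some bag contains both endpoints; (iii) the bags containing any fixed vertex form a subtree. All hold, so the decomposition is valid with width 4 − 1 = 3.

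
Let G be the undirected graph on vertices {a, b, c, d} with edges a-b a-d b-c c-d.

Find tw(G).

A width-2 tree decomposition is:
Bags: B1 = {b, c, d}  B2 = {a, b, d}
Tree: B1–B2
Each bag holds 3 vertices, so the decomposition has width 2, which upper-bounds the treewidth. For the lower bound, G contains the cycle d–c–b–a–d, so G is not a forest; only forests have treewidth ≤ 1, hence tw(G) ≥ 2. Hence tw(G) = 2 exactly.

2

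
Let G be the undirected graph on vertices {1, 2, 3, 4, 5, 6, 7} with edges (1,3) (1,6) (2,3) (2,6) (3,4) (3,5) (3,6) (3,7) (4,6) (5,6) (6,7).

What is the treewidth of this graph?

2

A width-2 tree decomposition is:
Bags: B1 = {3, 6, 7}  B2 = {3, 5, 6}  B3 = {3, 4, 6}  B4 = {1, 3, 6}  B5 = {2, 3, 6}
Tree: B1–B2, B2–B3, B3–B4, B3–B5
Each bag holds 3 vertices, so the decomposition has width 2, which upper-bounds the treewidth. For the lower bound, the 3 vertices {1, 3, 6} are pairwise adjacent, and any tree decomposition puts a clique entirely inside one bag — forcing width ≥ 2. Therefore the treewidth is 2.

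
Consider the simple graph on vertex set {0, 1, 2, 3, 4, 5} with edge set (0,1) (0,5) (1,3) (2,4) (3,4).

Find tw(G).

A width-1 tree decomposition is:
Bags: B1 = {0, 5}  B2 = {0, 1}  B3 = {1, 3}  B4 = {3, 4}  B5 = {2, 4}
Tree: B1–B2, B2–B3, B3–B4, B4–B5
Each bag holds 2 vertices, so the decomposition has width 1, which upper-bounds the treewidth. Any graph with an edge has treewidth ≥ 1, and G has the edge 5–0. Therefore the treewidth is 1.

1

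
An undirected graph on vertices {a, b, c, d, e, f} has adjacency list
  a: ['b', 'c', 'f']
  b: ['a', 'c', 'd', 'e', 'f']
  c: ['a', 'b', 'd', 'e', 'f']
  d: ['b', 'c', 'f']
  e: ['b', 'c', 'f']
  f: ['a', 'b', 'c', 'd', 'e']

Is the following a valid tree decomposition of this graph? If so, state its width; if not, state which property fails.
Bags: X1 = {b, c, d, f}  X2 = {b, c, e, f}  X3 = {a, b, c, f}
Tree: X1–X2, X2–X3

Yes; width 3.

Every vertex of G appears in some bag (union = {a, b, c, d, e, f}); every edge is covered by a bag; and for each vertex v the set of bags containing v is connected in the bag tree. The decomposition is therefore valid. The largest bag has 4 vertices, so the width is 3.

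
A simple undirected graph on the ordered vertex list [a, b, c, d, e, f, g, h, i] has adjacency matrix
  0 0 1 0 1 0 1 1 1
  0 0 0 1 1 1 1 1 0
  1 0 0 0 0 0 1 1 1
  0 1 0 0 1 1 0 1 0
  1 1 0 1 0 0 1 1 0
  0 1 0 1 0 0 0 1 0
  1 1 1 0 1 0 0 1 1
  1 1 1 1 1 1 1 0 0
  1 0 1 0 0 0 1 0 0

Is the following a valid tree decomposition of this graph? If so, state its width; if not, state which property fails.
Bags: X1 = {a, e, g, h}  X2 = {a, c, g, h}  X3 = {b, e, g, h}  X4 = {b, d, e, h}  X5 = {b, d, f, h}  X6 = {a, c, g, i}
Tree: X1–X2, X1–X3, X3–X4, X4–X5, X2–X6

Every vertex of G appears in some bag (union = {a, b, c, d, e, f, g, h, i}); every edge is covered by a bag; and for each vertex v the set of bags containing v is connected in the bag tree. The decomposition is therefore valid. The largest bag has 4 vertices, so the width is 3.

Yes; width 3.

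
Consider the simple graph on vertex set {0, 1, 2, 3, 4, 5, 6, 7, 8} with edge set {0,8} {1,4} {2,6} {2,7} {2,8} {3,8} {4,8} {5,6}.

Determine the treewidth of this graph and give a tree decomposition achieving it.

Each bag holds 2 vertices, so the decomposition has width 1, which upper-bounds the treewidth. Any graph with an edge has treewidth ≥ 1, and G has the edge 8–4. Hence tw(G) = 1 exactly.

Treewidth 1.
One such decomposition:
Bags: B1 = {4, 8}  B2 = {1, 4}  B3 = {3, 8}  B4 = {2, 8}  B5 = {0, 8}  B6 = {2, 6}  B7 = {2, 7}  B8 = {5, 6}
Tree: B1–B2, B1–B3, B1–B4, B3–B5, B4–B6, B4–B7, B6–B8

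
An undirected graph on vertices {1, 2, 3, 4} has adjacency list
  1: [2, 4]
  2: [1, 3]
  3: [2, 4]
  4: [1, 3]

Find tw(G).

2

A width-2 tree decomposition is:
Bags: B1 = {1, 2, 3}  B2 = {1, 3, 4}
Tree: B1–B2
The largest bag has 3 vertices, giving width 2; this decomposition certifies tw(G) ≤ 2. Since 3–2–1–4–3 is a cycle in G, G is not acyclic. Forests are exactly the graphs of treewidth ≤ 1, so tw(G) ≥ 2. Hence tw(G) = 2 exactly.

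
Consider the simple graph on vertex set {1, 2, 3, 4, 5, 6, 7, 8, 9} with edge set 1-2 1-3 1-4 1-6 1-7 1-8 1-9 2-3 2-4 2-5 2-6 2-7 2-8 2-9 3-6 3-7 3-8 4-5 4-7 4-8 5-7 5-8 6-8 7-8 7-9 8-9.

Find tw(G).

A width-4 tree decomposition is:
Bags: B1 = {1, 2, 4, 7, 8}  B2 = {1, 2, 7, 8, 9}  B3 = {2, 4, 5, 7, 8}  B4 = {1, 2, 3, 7, 8}  B5 = {1, 2, 3, 6, 8}
Tree: B1–B2, B1–B3, B2–B4, B4–B5
Each bag holds 5 vertices, so the decomposition has width 4, which upper-bounds the treewidth. Conversely, {1, 2, 3, 6, 8} is a clique of size 5, and the vertices of any clique must share a bag in every tree decomposition; so some bag has ≥ 5 vertices and tw(G) ≥ 4. The upper and lower bounds meet at 4, so that is the treewidth.

4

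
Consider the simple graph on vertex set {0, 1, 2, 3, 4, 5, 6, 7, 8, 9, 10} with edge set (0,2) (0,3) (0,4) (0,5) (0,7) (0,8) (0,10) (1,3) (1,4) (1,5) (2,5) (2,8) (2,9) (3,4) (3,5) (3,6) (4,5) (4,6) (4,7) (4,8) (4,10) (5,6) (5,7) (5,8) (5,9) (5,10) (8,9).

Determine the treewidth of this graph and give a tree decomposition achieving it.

The largest bag has 4 vertices, giving width 3; this decomposition certifies tw(G) ≤ 3. Conversely, {2, 5, 8, 9} is a clique of size 4, and the vertices of any clique must share a bag in every tree decomposition; so some bag has ≥ 4 vertices and tw(G) ≥ 3. Therefore the treewidth is 3.

Treewidth 3.
One such decomposition:
Bags: B1 = {0, 4, 5, 7}  B2 = {0, 3, 4, 5}  B3 = {3, 4, 5, 6}  B4 = {0, 4, 5, 8}  B5 = {0, 2, 5, 8}  B6 = {2, 5, 8, 9}  B7 = {1, 3, 4, 5}  B8 = {0, 4, 5, 10}
Tree: B1–B2, B2–B3, B1–B4, B4–B5, B5–B6, B2–B7, B1–B8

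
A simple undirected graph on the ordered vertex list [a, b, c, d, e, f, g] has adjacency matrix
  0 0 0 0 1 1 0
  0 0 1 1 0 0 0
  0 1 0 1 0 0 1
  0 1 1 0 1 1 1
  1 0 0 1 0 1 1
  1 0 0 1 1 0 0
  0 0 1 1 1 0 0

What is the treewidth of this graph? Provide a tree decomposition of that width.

The largest bag has 3 vertices, giving width 2; this decomposition certifies tw(G) ≤ 2. For the lower bound, the 3 vertices {d, e, g} are pairwise adjacent, and any tree decomposition puts a clique entirely inside one bag — forcing width ≥ 2. Therefore the treewidth is 2.

Treewidth 2.
One optimal decomposition is:
Bags: B1 = {c, d, g}  B2 = {d, e, g}  B3 = {b, c, d}  B4 = {d, e, f}  B5 = {a, e, f}
Tree: B1–B2, B1–B3, B2–B4, B4–B5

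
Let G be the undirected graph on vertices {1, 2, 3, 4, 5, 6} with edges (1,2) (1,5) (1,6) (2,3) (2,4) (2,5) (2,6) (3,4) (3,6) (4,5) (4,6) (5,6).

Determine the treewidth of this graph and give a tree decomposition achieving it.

Treewidth 3.
One optimal decomposition is:
Bags: B1 = {1, 2, 5, 6}  B2 = {2, 4, 5, 6}  B3 = {2, 3, 4, 6}
Tree: B1–B2, B2–B3

The largest bag has 4 vertices, giving width 3; this decomposition certifies tw(G) ≤ 3. Conversely, {1, 2, 5, 6} is a clique of size 4, and the vertices of any clique must share a bag in every tree decomposition; so some bag has ≥ 4 vertices and tw(G) ≥ 3. Therefore the treewidth is 3.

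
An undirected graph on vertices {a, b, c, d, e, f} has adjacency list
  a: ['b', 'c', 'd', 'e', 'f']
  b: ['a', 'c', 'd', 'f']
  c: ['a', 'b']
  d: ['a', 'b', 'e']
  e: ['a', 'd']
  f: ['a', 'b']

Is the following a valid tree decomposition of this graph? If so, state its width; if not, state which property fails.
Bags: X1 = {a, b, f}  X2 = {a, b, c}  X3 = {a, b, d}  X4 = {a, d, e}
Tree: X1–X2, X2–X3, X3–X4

Vertex coverage: the bags together contain {a, b, c, d, e, f}, the full vertex set. Edge coverage: each edge of G has both endpoints in at least one bag. Running intersection: for every vertex, the bags containing it form a connected subtree. All three properties hold, so this is a valid tree decomposition of width max|bag| − 1 = 2, and hence tw(G) ≤ 2.

Yes; width 2.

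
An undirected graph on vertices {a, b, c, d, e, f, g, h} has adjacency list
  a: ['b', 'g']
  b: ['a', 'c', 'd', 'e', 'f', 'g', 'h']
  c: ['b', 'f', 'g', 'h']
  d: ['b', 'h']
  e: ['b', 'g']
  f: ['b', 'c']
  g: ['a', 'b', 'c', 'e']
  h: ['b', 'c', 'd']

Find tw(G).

A width-2 tree decomposition is:
Bags: B1 = {b, c, h}  B2 = {b, c, f}  B3 = {b, c, g}  B4 = {a, b, g}  B5 = {b, e, g}  B6 = {b, d, h}
Tree: B1–B2, B2–B3, B3–B4, B4–B5, B1–B6
Each bag holds 3 vertices, so the decomposition has width 2, which upper-bounds the treewidth. On the other hand G contains the 3-clique {b, d, h}. A clique must lie in a single bag of any decomposition, so no decomposition can have width below 2. The upper and lower bounds meet at 2, so that is the treewidth.

2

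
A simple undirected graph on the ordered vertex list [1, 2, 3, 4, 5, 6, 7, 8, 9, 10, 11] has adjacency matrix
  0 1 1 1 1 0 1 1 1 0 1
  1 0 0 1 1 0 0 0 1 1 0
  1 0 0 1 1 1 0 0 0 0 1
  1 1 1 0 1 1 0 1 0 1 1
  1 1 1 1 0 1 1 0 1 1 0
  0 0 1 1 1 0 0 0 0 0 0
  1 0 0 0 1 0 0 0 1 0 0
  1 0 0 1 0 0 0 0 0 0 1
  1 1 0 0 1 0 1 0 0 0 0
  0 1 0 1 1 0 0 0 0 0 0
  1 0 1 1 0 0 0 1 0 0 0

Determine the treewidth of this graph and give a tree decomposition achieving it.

The largest bag has 4 vertices, giving width 3; this decomposition certifies tw(G) ≤ 3. On the other hand G contains the 4-clique {1, 2, 5, 9}. A clique must lie in a single bag of any decomposition, so no decomposition can have width below 3. Hence tw(G) = 3 exactly.

Treewidth 3.
One optimal decomposition is:
Bags: B1 = {1, 3, 4, 11}  B2 = {1, 3, 4, 5}  B3 = {1, 2, 4, 5}  B4 = {1, 2, 5, 9}  B5 = {1, 4, 8, 11}  B6 = {2, 4, 5, 10}  B7 = {3, 4, 5, 6}  B8 = {1, 5, 7, 9}
Tree: B1–B2, B2–B3, B3–B4, B1–B5, B3–B6, B2–B7, B4–B8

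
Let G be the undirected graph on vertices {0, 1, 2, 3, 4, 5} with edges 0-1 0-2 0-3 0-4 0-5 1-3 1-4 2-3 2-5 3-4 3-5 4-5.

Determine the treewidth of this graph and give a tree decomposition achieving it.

Treewidth 3.
One such decomposition:
Bags: B1 = {0, 3, 4, 5}  B2 = {0, 1, 3, 4}  B3 = {0, 2, 3, 5}
Tree: B1–B2, B1–B3

Each bag holds 4 vertices, so the decomposition has width 3, which upper-bounds the treewidth. Conversely, {0, 2, 3, 5} is a clique of size 4, and the vertices of any clique must share a bag in every tree decomposition; so some bag has ≥ 4 vertices and tw(G) ≥ 3. The upper and lower bounds meet at 3, so that is the treewidth.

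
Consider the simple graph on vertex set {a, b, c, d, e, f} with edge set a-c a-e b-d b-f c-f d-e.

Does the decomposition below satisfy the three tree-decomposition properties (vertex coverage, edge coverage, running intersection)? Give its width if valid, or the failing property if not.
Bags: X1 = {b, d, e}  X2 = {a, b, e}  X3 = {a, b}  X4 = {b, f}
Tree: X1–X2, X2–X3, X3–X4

A tree decomposition must satisfy three properties: every vertex lies in some bag; for every edge, both endpoints lie together in some bag; and for every vertex, the bags containing it form a connected subtree. Here vertex c appears in no bag, so the decomposition is invalid.

No — vertex c appears in no bag.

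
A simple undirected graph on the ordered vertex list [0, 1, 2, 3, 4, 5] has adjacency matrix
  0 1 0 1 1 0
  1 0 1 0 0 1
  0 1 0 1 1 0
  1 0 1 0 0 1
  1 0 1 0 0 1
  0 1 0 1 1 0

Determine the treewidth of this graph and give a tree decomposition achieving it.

Each bag holds 4 vertices, so the decomposition has width 3, which upper-bounds the treewidth. For the lower bound: the 4 vertex sets {2,3}, {0,1}, {5}, {4} are disjoint, each induces a connected subgraph, and every pair is joined by at least one edge of G. Contracting each set to a single vertex therefore yields K_{4} as a minor, and since treewidth is minor-monotone, tw(G) ≥ tw(K_{4}) = 3. Combining the bounds, tw(G) = 3.

Treewidth 3.
One such decomposition:
Bags: B1 = {0, 2, 3, 5}  B2 = {0, 1, 2, 5}  B3 = {0, 2, 4, 5}
Tree: B1–B2, B2–B3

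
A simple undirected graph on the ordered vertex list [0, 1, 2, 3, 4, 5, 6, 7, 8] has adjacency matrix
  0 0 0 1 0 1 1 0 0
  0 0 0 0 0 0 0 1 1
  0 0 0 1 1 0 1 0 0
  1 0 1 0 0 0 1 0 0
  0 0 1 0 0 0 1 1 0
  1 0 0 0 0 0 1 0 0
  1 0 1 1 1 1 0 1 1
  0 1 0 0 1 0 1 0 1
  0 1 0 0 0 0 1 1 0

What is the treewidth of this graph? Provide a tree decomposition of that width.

The largest bag has 3 vertices, giving width 2; this decomposition certifies tw(G) ≤ 2. On the other hand G contains the 3-clique {1, 7, 8}. A clique must lie in a single bag of any decomposition, so no decomposition can have width below 2. Combining the bounds, tw(G) = 2.

Treewidth 2.
One optimal decomposition is:
Bags: B1 = {2, 3, 6}  B2 = {2, 4, 6}  B3 = {4, 6, 7}  B4 = {6, 7, 8}  B5 = {1, 7, 8}  B6 = {0, 3, 6}  B7 = {0, 5, 6}
Tree: B1–B2, B2–B3, B3–B4, B4–B5, B1–B6, B6–B7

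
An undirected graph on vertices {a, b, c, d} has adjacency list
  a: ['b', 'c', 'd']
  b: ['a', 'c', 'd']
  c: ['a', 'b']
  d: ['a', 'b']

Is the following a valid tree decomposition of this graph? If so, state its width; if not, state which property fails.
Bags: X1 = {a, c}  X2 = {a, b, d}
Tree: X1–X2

A tree decomposition must satisfy three properties: every vertex lies in some bag; for every edge, both endpoints lie together in some bag; and for every vertex, the bags containing it form a connected subtree. Here edge (b,c) lies in no bag, so the decomposition is invalid.

No — edge (b,c) lies in no bag.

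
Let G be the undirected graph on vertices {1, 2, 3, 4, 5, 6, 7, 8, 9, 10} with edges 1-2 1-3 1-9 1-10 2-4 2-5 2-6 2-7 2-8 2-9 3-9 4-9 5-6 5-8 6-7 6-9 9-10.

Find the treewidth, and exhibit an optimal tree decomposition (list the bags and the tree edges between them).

Treewidth 2.
One optimal decomposition is:
Bags: B1 = {1, 2, 9}  B2 = {2, 6, 9}  B3 = {2, 4, 9}  B4 = {1, 3, 9}  B5 = {2, 5, 6}  B6 = {1, 9, 10}  B7 = {2, 5, 8}  B8 = {2, 6, 7}
Tree: B1–B2, B2–B3, B1–B4, B2–B5, B1–B6, B5–B7, B2–B8

The largest bag has 3 vertices, giving width 2; this decomposition certifies tw(G) ≤ 2. On the other hand G contains the 3-clique {1, 9, 10}. A clique must lie in a single bag of any decomposition, so no decomposition can have width below 2. Therefore the treewidth is 2.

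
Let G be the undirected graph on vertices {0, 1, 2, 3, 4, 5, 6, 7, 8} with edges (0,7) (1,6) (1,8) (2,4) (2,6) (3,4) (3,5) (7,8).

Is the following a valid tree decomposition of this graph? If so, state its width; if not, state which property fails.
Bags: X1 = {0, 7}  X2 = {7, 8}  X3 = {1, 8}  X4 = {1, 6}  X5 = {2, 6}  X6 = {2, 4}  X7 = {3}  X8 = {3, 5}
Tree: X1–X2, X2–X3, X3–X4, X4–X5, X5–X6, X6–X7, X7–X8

A tree decomposition must satisfy three properties: every vertex lies in some bag; for every edge, both endpoints lie together in some bag; and for every vertex, the bags containing it form a connected subtree. Here edge (4,3) lies in no bag, so the decomposition is invalid.

No — edge (4,3) lies in no bag.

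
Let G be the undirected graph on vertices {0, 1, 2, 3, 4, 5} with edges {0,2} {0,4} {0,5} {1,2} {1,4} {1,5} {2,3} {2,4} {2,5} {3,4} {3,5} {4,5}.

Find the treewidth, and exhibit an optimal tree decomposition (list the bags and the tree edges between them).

Treewidth 3.
One optimal decomposition is:
Bags: B1 = {2, 3, 4, 5}  B2 = {0, 2, 4, 5}  B3 = {1, 2, 4, 5}
Tree: B1–B2, B1–B3

Every bag has size at most 4, so the width is 4 − 1 = 3 and tw(G) ≤ 3. On the other hand G contains the 4-clique {0, 2, 4, 5}. A clique must lie in a single bag of any decomposition, so no decomposition can have width below 3. Therefore the treewidth is 3.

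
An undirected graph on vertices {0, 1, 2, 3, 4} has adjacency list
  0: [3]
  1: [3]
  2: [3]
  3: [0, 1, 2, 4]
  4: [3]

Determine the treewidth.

A width-1 tree decomposition is:
Bags: B1 = {3, 4}  B2 = {1, 3}  B3 = {0, 3}  B4 = {2, 3}
Tree: B1–B2, B2–B3, B1–B4
The largest bag has 2 vertices, giving width 1; this decomposition certifies tw(G) ≤ 1. Any graph with an edge has treewidth ≥ 1, and G has the edge 3–4. The upper and lower bounds meet at 1, so that is the treewidth.

1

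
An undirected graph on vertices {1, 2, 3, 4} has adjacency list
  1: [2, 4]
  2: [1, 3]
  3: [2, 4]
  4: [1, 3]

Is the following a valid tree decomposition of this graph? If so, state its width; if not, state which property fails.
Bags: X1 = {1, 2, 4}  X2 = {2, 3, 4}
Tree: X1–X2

Yes; width 2.

Vertex coverage: the bags together contain {1, 2, 3, 4}, the full vertex set. Edge coverage: each edge of G has both endpoints in at least one bag. Running intersection: for every vertex, the bags containing it form a connected subtree. All three properties hold, so this is a valid tree decomposition of width max|bag| − 1 = 2, and hence tw(G) ≤ 2.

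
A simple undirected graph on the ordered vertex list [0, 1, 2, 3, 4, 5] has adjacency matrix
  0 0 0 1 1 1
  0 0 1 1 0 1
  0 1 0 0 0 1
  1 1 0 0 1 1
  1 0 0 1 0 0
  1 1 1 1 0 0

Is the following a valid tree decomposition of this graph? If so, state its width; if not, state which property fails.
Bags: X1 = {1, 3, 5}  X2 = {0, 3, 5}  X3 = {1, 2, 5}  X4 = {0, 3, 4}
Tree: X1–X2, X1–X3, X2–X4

Yes; width 2.

Every vertex of G appears in some bag (union = {0, 1, 2, 3, 4, 5}); every edge is covered by a bag; and for each vertex v the set of bags containing v is connected in the bag tree. The decomposition is therefore valid. The largest bag has 3 vertices, so the width is 2.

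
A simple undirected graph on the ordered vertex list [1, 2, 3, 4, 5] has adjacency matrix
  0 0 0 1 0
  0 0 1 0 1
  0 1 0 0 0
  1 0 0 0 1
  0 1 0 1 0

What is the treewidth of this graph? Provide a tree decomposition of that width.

Treewidth 1.
Bags: B1 = {2, 3}  B2 = {2, 5}  B3 = {4, 5}  B4 = {1, 4}
Tree: B1–B2, B2–B3, B3–B4

The largest bag has 2 vertices, giving width 1; this decomposition certifies tw(G) ≤ 1. Since G has at least one edge (e.g. 3–2), it is not an edgeless graph, so tw(G) ≥ 1. Hence tw(G) = 1 exactly.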